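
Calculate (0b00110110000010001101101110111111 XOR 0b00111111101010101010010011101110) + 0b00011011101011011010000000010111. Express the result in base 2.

0b100101010100000001111101101000

First 0b00110110000010001101101110111111 XOR 0b00111111101010101010010011101110 = 0b00001001101000100111111101010001.
Add column by column in base 2, right to left:
  1+1 = 0 carry 1
  0+1+1 = 0 carry 1
  0+1+1 = 0 carry 1
  0+0+1 = 1
  1+1 = 0 carry 1
  0+0+1 = 1
  1+0 = 1
  0+0 = 0
  1+0 = 1
  1+0 = 1
  1+0 = 1
  1+0 = 1
  1+0 = 1
  1+1 = 0 carry 1
  1+0+1 = 0 carry 1
  0+1+1 = 0 carry 1
  0+1+1 = 0 carry 1
  1+0+1 = 0 carry 1
  0+1+1 = 0 carry 1
  0+1+1 = 0 carry 1
  0+0+1 = 1
  1+1 = 0 carry 1
  0+0+1 = 1
  1+1 = 0 carry 1
  1+1+1 = 1 carry 1
  0+1+1 = 0 carry 1
  0+0+1 = 1
  1+1 = 0 carry 1
  0+1+1 = 0 carry 1
  final carry 1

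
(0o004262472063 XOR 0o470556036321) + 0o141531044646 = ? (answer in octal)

0o636465511210

First 0o004262472063 XOR 0o470556036321 = 0o474734444342.
Add column by column in base 8, right to left:
  2+6 = 0 carry 1
  4+4+1 = 1 carry 1
  3+6+1 = 2 carry 1
  4+4+1 = 1 carry 1
  4+4+1 = 1 carry 1
  4+0+1 = 5
  4+1 = 5
  3+3 = 6
  7+5 = 4 carry 1
  4+1+1 = 6
  7+4 = 3 carry 1
  4+1+1 = 6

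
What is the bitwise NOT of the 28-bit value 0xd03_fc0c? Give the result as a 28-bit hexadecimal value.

0x2fc03f3

Each hex digit d becomes f−d:
  d→2, 0→f, 3→c, f→0, c→3, 0→f, c→3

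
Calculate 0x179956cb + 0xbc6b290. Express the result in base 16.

Add column by column in base 16, right to left:
  b+0 = b
  c+9 = 5 carry 1
  6+2+1 = 9
  5+b = 0 carry 1
  9+6+1 = 0 carry 1
  9+c+1 = 6 carry 1
  7+b+1 = 3 carry 1
  1+0+1 = 2

0x2360095b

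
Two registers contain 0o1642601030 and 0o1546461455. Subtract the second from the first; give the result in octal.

Subtract column by column in base 8:
  0-5 → 3 (borrow)
  3-5-1 → 5 (borrow)
  0-4-1 → 3 (borrow)
  1-1-1 → 7 (borrow)
  0-6-1 → 1 (borrow)
  6-4-1 → 1
  2-6 → 4 (borrow)
  4-4-1 → 7 (borrow)
  6-5-1 → 0
  1-1 → 0

0o74117353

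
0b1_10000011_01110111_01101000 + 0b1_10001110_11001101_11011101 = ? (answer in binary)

0b11000100100100010101000101

Add column by column in base 2, right to left:
  0+1 = 1
  0+0 = 0
  0+1 = 1
  1+1 = 0 carry 1
  0+1+1 = 0 carry 1
  1+0+1 = 0 carry 1
  1+1+1 = 1 carry 1
  0+1+1 = 0 carry 1
  1+1+1 = 1 carry 1
  1+0+1 = 0 carry 1
  1+1+1 = 1 carry 1
  0+1+1 = 0 carry 1
  1+0+1 = 0 carry 1
  1+0+1 = 0 carry 1
  1+1+1 = 1 carry 1
  0+1+1 = 0 carry 1
  1+0+1 = 0 carry 1
  1+1+1 = 1 carry 1
  0+1+1 = 0 carry 1
  0+1+1 = 0 carry 1
  0+0+1 = 1
  0+0 = 0
  0+0 = 0
  1+1 = 0 carry 1
  1+1+1 = 1 carry 1
  final carry 1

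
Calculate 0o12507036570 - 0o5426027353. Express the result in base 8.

0o5061007215

Subtract column by column in base 8:
  0-3 → 5 (borrow)
  7-5-1 → 1
  5-3 → 2
  6-7 → 7 (borrow)
  3-2-1 → 0
  0-0 → 0
  7-6 → 1
  0-2 → 6 (borrow)
  5-4-1 → 0
  2-5 → 5 (borrow)
  1-0-1 → 0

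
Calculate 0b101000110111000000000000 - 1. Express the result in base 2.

0b101000110110111111111111

The trailing 12 digits are 0, so subtracting 1 borrows through: they become 1 and the next digit up decrements.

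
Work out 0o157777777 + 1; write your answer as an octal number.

The trailing 7 digits are 7 (max in base 8), so adding 1 cascades: they roll to 0 and the next digit up increments.

0o160000000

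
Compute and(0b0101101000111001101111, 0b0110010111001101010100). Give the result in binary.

0b0100000000001001000100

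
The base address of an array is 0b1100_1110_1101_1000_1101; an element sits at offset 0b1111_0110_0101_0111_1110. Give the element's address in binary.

0b111000101001100001011

Add column by column in base 2, right to left:
  1+0 = 1
  0+1 = 1
  1+1 = 0 carry 1
  1+1+1 = 1 carry 1
  0+1+1 = 0 carry 1
  0+1+1 = 0 carry 1
  0+1+1 = 0 carry 1
  1+0+1 = 0 carry 1
  1+1+1 = 1 carry 1
  0+0+1 = 1
  1+1 = 0 carry 1
  1+0+1 = 0 carry 1
  0+0+1 = 1
  1+1 = 0 carry 1
  1+1+1 = 1 carry 1
  1+0+1 = 0 carry 1
  0+1+1 = 0 carry 1
  0+1+1 = 0 carry 1
  1+1+1 = 1 carry 1
  1+1+1 = 1 carry 1
  final carry 1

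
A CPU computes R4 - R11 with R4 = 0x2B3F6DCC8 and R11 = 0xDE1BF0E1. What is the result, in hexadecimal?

Subtract column by column in base 16:
  8-1 → 7
  C-E → E (borrow)
  C-0-1 → B
  D-F → E (borrow)
  6-B-1 → A (borrow)
  F-1-1 → D
  3-E → 5 (borrow)
  B-D-1 → D (borrow)
  2-0-1 → 1

0x1D5DAEBE7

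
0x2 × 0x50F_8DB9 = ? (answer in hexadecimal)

Multiply each base-16 digit by 2, carrying:
  9×2 = 18 → write 2 carry 1
  B×2+1 = 23 → write 7 carry 1
  D×2+1 = 27 → write B carry 1
  8×2+1 = 17 → write 1 carry 1
  F×2+1 = 31 → write F carry 1
  0×2+1 = 1 → write 1
  5×2 = 10 → write A

0xA1F1B72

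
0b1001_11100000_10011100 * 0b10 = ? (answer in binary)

0b100111100000100111000

Multiply each base-2 digit by 2, carrying:
  0×2 = 0 → write 0
  0×2 = 0 → write 0
  1×2 = 2 → write 0 carry 1
  1×2+1 = 3 → write 1 carry 1
  1×2+1 = 3 → write 1 carry 1
  0×2+1 = 1 → write 1
  0×2 = 0 → write 0
  1×2 = 2 → write 0 carry 1
  0×2+1 = 1 → write 1
  0×2 = 0 → write 0
  0×2 = 0 → write 0
  0×2 = 0 → write 0
  0×2 = 0 → write 0
  1×2 = 2 → write 0 carry 1
  1×2+1 = 3 → write 1 carry 1
  1×2+1 = 3 → write 1 carry 1
  1×2+1 = 3 → write 1 carry 1
  0×2+1 = 1 → write 1
  0×2 = 0 → write 0
  1×2 = 2 → write 0 carry 1
  remaining carry: 1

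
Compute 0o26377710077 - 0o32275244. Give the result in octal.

0o26345412633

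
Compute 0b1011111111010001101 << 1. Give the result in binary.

0b10111111110100011010

Left shift by 1: append 1 zero bit.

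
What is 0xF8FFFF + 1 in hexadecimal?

0xF90000

The trailing 4 digits are F (max in base 16), so adding 1 cascades: they roll to 0 and the next digit up increments.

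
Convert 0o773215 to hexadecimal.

0x3F68D

Each octal digit is 3 bits: 7=111 7=111 3=011 2=010 1=001 5=101.
Group the bits into nibbles: 0011 1111 0110 1000 1101 → 3F68D.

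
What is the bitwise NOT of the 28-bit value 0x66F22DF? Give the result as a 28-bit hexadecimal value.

Each hex digit d becomes F−d:
  6→9, 6→9, F→0, 2→D, 2→D, D→2, F→0

0x990DD20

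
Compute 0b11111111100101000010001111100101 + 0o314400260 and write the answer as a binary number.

0b100000010110001100010010010010101

0o314400260 = 0b11001100100000000010110000 in binary.
Add column by column in base 2, right to left:
  1+0 = 1
  0+0 = 0
  1+0 = 1
  0+0 = 0
  0+1 = 1
  1+1 = 0 carry 1
  1+0+1 = 0 carry 1
  1+1+1 = 1 carry 1
  1+0+1 = 0 carry 1
  1+0+1 = 0 carry 1
  0+0+1 = 1
  0+0 = 0
  0+0 = 0
  1+0 = 1
  0+0 = 0
  0+0 = 0
  0+0 = 0
  0+1 = 1
  1+0 = 1
  0+0 = 0
  1+1 = 0 carry 1
  0+1+1 = 0 carry 1
  0+0+1 = 1
  1+0 = 1
  1+1 = 0 carry 1
  1+1+1 = 1 carry 1
  1+0+1 = 0 carry 1
  1+0+1 = 0 carry 1
  1+0+1 = 0 carry 1
  1+0+1 = 0 carry 1
  1+0+1 = 0 carry 1
  1+0+1 = 0 carry 1
  final carry 1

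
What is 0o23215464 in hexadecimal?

0x4D1B34

Each octal digit is 3 bits: 2=010 3=011 2=010 1=001 5=101 4=100 6=110 4=100.
Group the bits into nibbles: 0100 1101 0001 1011 0011 0100 → 4D1B34.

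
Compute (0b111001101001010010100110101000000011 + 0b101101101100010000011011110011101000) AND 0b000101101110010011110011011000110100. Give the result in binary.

0b101000100000011000010011000100000

Add column by column in base 2, right to left:
  1+0 = 1
  1+0 = 1
  0+0 = 0
  0+1 = 1
  0+0 = 0
  0+1 = 1
  0+1 = 1
  0+1 = 1
  0+0 = 0
  1+0 = 1
  0+1 = 1
  1+1 = 0 carry 1
  0+1+1 = 0 carry 1
  1+1+1 = 1 carry 1
  1+0+1 = 0 carry 1
  0+1+1 = 0 carry 1
  0+1+1 = 0 carry 1
  1+0+1 = 0 carry 1
  0+0+1 = 1
  1+0 = 1
  0+0 = 0
  0+0 = 0
  1+1 = 0 carry 1
  0+0+1 = 1
  1+0 = 1
  0+0 = 0
  0+1 = 1
  1+1 = 0 carry 1
  0+0+1 = 1
  1+1 = 0 carry 1
  1+1+1 = 1 carry 1
  0+0+1 = 1
  0+1 = 1
  1+1 = 0 carry 1
  1+0+1 = 0 carry 1
  1+1+1 = 1 carry 1
  final carry 1
Sum = 0b1100111010101100011000010011011101011; now AND with 0b000101101110010011110011011000110100:
  1100111010101100011000010011011101011
& 0000101101110010011110011011000110100
= 0000101000100000011000010011000100000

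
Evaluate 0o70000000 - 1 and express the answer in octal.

0o67777777

The trailing 7 digits are 0, so subtracting 1 borrows through: they become 7 and the next digit up decrements.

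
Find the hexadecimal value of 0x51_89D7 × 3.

0xF49D85

Multiply each base-16 digit by 3, carrying:
  7×3 = 21 → write 5 carry 1
  D×3+1 = 40 → write 8 carry 2
  9×3+2 = 29 → write D carry 1
  8×3+1 = 25 → write 9 carry 1
  1×3+1 = 4 → write 4
  5×3 = 15 → write F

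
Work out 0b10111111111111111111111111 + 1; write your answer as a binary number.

The trailing 24 digits are 1 (max in base 2), so adding 1 cascades: they roll to 0 and the next digit up increments.

0b11000000000000000000000000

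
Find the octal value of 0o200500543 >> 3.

Shifting right by 3 bits = 1 oct digit: drop the last 1.

0o20050054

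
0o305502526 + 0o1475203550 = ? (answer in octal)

0o2002706276

Add column by column in base 8, right to left:
  6+0 = 6
  2+5 = 7
  5+5 = 2 carry 1
  2+3+1 = 6
  0+0 = 0
  5+2 = 7
  5+5 = 2 carry 1
  0+7+1 = 0 carry 1
  3+4+1 = 0 carry 1
  0+1+1 = 2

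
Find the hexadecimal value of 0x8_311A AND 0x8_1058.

0x81018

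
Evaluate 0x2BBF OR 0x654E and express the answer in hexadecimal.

0x6FFF

OR each hex digit independently (no carries):
  2|6=6, B|5=F, B|4=F, F|E=F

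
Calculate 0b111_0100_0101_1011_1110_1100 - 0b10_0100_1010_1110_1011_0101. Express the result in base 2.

0b10011111010110100110111

Subtract column by column in base 2:
  0-1 → 1 (borrow)
  0-0-1 → 1 (borrow)
  1-1-1 → 1 (borrow)
  1-0-1 → 0
  0-1 → 1 (borrow)
  1-1-1 → 1 (borrow)
  1-0-1 → 0
  1-1 → 0
  1-0 → 1
  1-1 → 0
  0-1 → 1 (borrow)
  1-1-1 → 1 (borrow)
  1-0-1 → 0
  0-1 → 1 (borrow)
  1-0-1 → 0
  0-1 → 1 (borrow)
  0-0-1 → 1 (borrow)
  0-0-1 → 1 (borrow)
  1-1-1 → 1 (borrow)
  0-0-1 → 1 (borrow)
  1-0-1 → 0
  1-1 → 0
  1-0 → 1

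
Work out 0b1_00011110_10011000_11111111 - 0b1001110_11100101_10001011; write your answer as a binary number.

0b110011111011001101110100

Subtract column by column in base 2:
  1-1 → 0
  1-1 → 0
  1-0 → 1
  1-1 → 0
  1-0 → 1
  1-0 → 1
  1-0 → 1
  1-1 → 0
  0-1 → 1 (borrow)
  0-0-1 → 1 (borrow)
  0-1-1 → 0 (borrow)
  1-0-1 → 0
  1-0 → 1
  0-1 → 1 (borrow)
  0-1-1 → 0 (borrow)
  1-1-1 → 1 (borrow)
  0-0-1 → 1 (borrow)
  1-1-1 → 1 (borrow)
  1-1-1 → 1 (borrow)
  1-1-1 → 1 (borrow)
  1-0-1 → 0
  0-0 → 0
  0-1 → 1 (borrow)
  0-0-1 → 1 (borrow)
  1-0-1 → 0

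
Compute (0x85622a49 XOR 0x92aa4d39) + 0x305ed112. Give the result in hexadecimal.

0x48273882

First 0x85622a49 XOR 0x92aa4d39 = 0x17c86770.
Add column by column in base 16, right to left:
  0+2 = 2
  7+1 = 8
  7+1 = 8
  6+d = 3 carry 1
  8+e+1 = 7 carry 1
  c+5+1 = 2 carry 1
  7+0+1 = 8
  1+3 = 4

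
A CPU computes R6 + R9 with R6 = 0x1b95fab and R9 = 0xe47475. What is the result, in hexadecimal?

0x29dd420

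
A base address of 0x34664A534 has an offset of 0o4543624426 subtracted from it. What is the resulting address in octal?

0x34664A534 = 0o150631122464 in octal.
Subtract column by column in base 8:
  4-6 → 6 (borrow)
  6-2-1 → 3
  4-4 → 0
  2-4 → 6 (borrow)
  2-2-1 → 7 (borrow)
  1-6-1 → 2 (borrow)
  1-3-1 → 5 (borrow)
  3-4-1 → 6 (borrow)
  6-5-1 → 0
  0-4 → 4 (borrow)
  5-0-1 → 4
  1-0 → 1

0o144065276036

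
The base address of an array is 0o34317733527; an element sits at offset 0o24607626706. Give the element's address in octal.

0o61127562435

Add column by column in base 8, right to left:
  7+6 = 5 carry 1
  2+0+1 = 3
  5+7 = 4 carry 1
  3+6+1 = 2 carry 1
  3+2+1 = 6
  7+6 = 5 carry 1
  7+7+1 = 7 carry 1
  1+0+1 = 2
  3+6 = 1 carry 1
  4+4+1 = 1 carry 1
  3+2+1 = 6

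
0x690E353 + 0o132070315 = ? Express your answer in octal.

0o776252040

0x690E353 = 0o644161523 in octal.
Add column by column in base 8, right to left:
  3+5 = 0 carry 1
  2+1+1 = 4
  5+3 = 0 carry 1
  1+0+1 = 2
  6+7 = 5 carry 1
  1+0+1 = 2
  4+2 = 6
  4+3 = 7
  6+1 = 7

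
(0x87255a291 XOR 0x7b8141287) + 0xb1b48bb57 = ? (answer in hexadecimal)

First 0x87255a291 XOR 0x7b8141287 = 0xfca41b016.
Add column by column in base 16, right to left:
  6+7 = d
  1+5 = 6
  0+b = b
  b+b = 6 carry 1
  1+8+1 = a
  4+4 = 8
  a+b = 5 carry 1
  c+1+1 = e
  f+b = a carry 1
  final carry 1

0x1ae58a6b6d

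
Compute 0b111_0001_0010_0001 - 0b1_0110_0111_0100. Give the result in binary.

0b101101010101101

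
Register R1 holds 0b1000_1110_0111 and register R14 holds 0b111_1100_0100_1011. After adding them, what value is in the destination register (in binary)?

0b1000010100110010

Add column by column in base 2, right to left:
  1+1 = 0 carry 1
  1+1+1 = 1 carry 1
  1+0+1 = 0 carry 1
  0+1+1 = 0 carry 1
  0+0+1 = 1
  1+0 = 1
  1+1 = 0 carry 1
  1+0+1 = 0 carry 1
  0+0+1 = 1
  0+0 = 0
  0+1 = 1
  1+1 = 0 carry 1
  0+1+1 = 0 carry 1
  0+1+1 = 0 carry 1
  0+1+1 = 0 carry 1
  final carry 1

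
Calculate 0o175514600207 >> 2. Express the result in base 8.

2 bits is not a whole number of base-8 digits; in binary: 1111101101001100110000000010000111 >> 2 = 11111011010011001100000000100001.

0o37323140041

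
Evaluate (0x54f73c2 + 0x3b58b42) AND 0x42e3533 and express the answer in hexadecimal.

0x43500

Add column by column in base 16, right to left:
  2+2 = 4
  c+4 = 0 carry 1
  3+b+1 = f
  7+8 = f
  f+5 = 4 carry 1
  4+b+1 = 0 carry 1
  5+3+1 = 9
Sum = 0x904ff04; now AND with 0x42e3533:
  9&4=0, 0&2=0, 4&e=4, f&3=3, f&5=5, 0&3=0, 4&3=0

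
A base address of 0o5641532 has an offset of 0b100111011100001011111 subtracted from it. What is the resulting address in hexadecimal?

0x38AFB

0o5641532 = 0x17435A in hexadecimal.
0b100111011100001011111 = 0x13B85F in hexadecimal.
Subtract column by column in base 16:
  A-F → B (borrow)
  5-5-1 → F (borrow)
  3-8-1 → A (borrow)
  4-B-1 → 8 (borrow)
  7-3-1 → 3
  1-1 → 0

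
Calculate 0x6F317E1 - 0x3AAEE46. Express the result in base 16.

0x348299B

Subtract column by column in base 16:
  1-6 → B (borrow)
  E-4-1 → 9
  7-E → 9 (borrow)
  1-E-1 → 2 (borrow)
  3-A-1 → 8 (borrow)
  F-A-1 → 4
  6-3 → 3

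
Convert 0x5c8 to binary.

Expand each hex digit to 4 bits: 5=0101 c=1100 8=1000.

0b10111001000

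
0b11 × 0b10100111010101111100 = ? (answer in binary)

0b111110110000001110100

Multiply each base-2 digit by 3, carrying:
  0×3 = 0 → write 0
  0×3 = 0 → write 0
  1×3 = 3 → write 1 carry 1
  1×3+1 = 4 → write 0 carry 2
  1×3+2 = 5 → write 1 carry 2
  1×3+2 = 5 → write 1 carry 2
  1×3+2 = 5 → write 1 carry 2
  0×3+2 = 2 → write 0 carry 1
  1×3+1 = 4 → write 0 carry 2
  0×3+2 = 2 → write 0 carry 1
  1×3+1 = 4 → write 0 carry 2
  0×3+2 = 2 → write 0 carry 1
  1×3+1 = 4 → write 0 carry 2
  1×3+2 = 5 → write 1 carry 2
  1×3+2 = 5 → write 1 carry 2
  0×3+2 = 2 → write 0 carry 1
  0×3+1 = 1 → write 1
  1×3 = 3 → write 1 carry 1
  0×3+1 = 1 → write 1
  1×3 = 3 → write 1 carry 1
  remaining carry: 1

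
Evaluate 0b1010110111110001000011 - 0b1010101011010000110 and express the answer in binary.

0b1001100010010110111101

Subtract column by column in base 2:
  1-0 → 1
  1-1 → 0
  0-1 → 1 (borrow)
  0-0-1 → 1 (borrow)
  0-0-1 → 1 (borrow)
  0-0-1 → 1 (borrow)
  1-0-1 → 0
  0-1 → 1 (borrow)
  0-0-1 → 1 (borrow)
  0-1-1 → 0 (borrow)
  1-1-1 → 1 (borrow)
  1-0-1 → 0
  1-1 → 0
  1-0 → 1
  1-1 → 0
  0-0 → 0
  1-1 → 0
  1-0 → 1
  0-1 → 1 (borrow)
  1-0-1 → 0
  0-0 → 0
  1-0 → 1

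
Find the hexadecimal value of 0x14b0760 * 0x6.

0x7c22c40

Multiply each base-16 digit by 6, carrying:
  0×6 = 0 → write 0
  6×6 = 36 → write 4 carry 2
  7×6+2 = 44 → write c carry 2
  0×6+2 = 2 → write 2
  b×6 = 66 → write 2 carry 4
  4×6+4 = 28 → write c carry 1
  1×6+1 = 7 → write 7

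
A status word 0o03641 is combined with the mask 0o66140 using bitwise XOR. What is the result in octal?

XOR each oct digit independently (no carries):
  0^6=6, 3^6=5, 6^1=7, 4^4=0, 1^0=1

0o65701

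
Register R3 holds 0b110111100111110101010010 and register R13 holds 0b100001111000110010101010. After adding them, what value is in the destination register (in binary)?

0b1011001100000100111111100

Add column by column in base 2, right to left:
  0+0 = 0
  1+1 = 0 carry 1
  0+0+1 = 1
  0+1 = 1
  1+0 = 1
  0+1 = 1
  1+0 = 1
  0+1 = 1
  1+0 = 1
  0+0 = 0
  1+1 = 0 carry 1
  1+1+1 = 1 carry 1
  1+0+1 = 0 carry 1
  1+0+1 = 0 carry 1
  1+0+1 = 0 carry 1
  0+1+1 = 0 carry 1
  0+1+1 = 0 carry 1
  1+1+1 = 1 carry 1
  1+1+1 = 1 carry 1
  1+0+1 = 0 carry 1
  1+0+1 = 0 carry 1
  0+0+1 = 1
  1+0 = 1
  1+1 = 0 carry 1
  final carry 1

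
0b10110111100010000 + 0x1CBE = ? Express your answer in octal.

0o305716

0b10110111100010000 = 0o267420 in octal.
0x1CBE = 0o16276 in octal.
Add column by column in base 8, right to left:
  0+6 = 6
  2+7 = 1 carry 1
  4+2+1 = 7
  7+6 = 5 carry 1
  6+1+1 = 0 carry 1
  2+0+1 = 3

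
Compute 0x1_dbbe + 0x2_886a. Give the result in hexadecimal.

Add column by column in base 16, right to left:
  e+a = 8 carry 1
  b+6+1 = 2 carry 1
  b+8+1 = 4 carry 1
  d+8+1 = 6 carry 1
  1+2+1 = 4

0x46428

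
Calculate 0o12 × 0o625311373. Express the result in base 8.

Multiply each base-8 digit by 10, carrying:
  3×10 = 30 → write 6 carry 3
  7×10+3 = 73 → write 1 carry 9
  3×10+9 = 39 → write 7 carry 4
  1×10+4 = 14 → write 6 carry 1
  1×10+1 = 11 → write 3 carry 1
  3×10+1 = 31 → write 7 carry 3
  5×10+3 = 53 → write 5 carry 6
  2×10+6 = 26 → write 2 carry 3
  6×10+3 = 63 → write 7 carry 7
  remaining carry: 7

0o7725736716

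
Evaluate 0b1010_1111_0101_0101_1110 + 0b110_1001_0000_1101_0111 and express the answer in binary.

Add column by column in base 2, right to left:
  0+1 = 1
  1+1 = 0 carry 1
  1+1+1 = 1 carry 1
  1+0+1 = 0 carry 1
  1+1+1 = 1 carry 1
  0+0+1 = 1
  1+1 = 0 carry 1
  0+1+1 = 0 carry 1
  1+0+1 = 0 carry 1
  0+0+1 = 1
  1+0 = 1
  0+0 = 0
  1+1 = 0 carry 1
  1+0+1 = 0 carry 1
  1+0+1 = 0 carry 1
  1+1+1 = 1 carry 1
  0+0+1 = 1
  1+1 = 0 carry 1
  0+1+1 = 0 carry 1
  1+0+1 = 0 carry 1
  final carry 1

0b100011000011000110101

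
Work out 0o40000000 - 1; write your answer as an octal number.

0o37777777

The trailing 7 digits are 0, so subtracting 1 borrows through: they become 7 and the next digit up decrements.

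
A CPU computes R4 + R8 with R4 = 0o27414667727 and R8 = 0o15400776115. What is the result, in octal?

0o45015666044

Add column by column in base 8, right to left:
  7+5 = 4 carry 1
  2+1+1 = 4
  7+1 = 0 carry 1
  7+6+1 = 6 carry 1
  6+7+1 = 6 carry 1
  6+7+1 = 6 carry 1
  4+0+1 = 5
  1+0 = 1
  4+4 = 0 carry 1
  7+5+1 = 5 carry 1
  2+1+1 = 4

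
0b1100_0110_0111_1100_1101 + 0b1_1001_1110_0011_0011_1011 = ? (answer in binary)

0b1001100100101100001000

Add column by column in base 2, right to left:
  1+1 = 0 carry 1
  0+1+1 = 0 carry 1
  1+0+1 = 0 carry 1
  1+1+1 = 1 carry 1
  0+1+1 = 0 carry 1
  0+1+1 = 0 carry 1
  1+0+1 = 0 carry 1
  1+0+1 = 0 carry 1
  1+1+1 = 1 carry 1
  1+1+1 = 1 carry 1
  1+0+1 = 0 carry 1
  0+0+1 = 1
  0+0 = 0
  1+1 = 0 carry 1
  1+1+1 = 1 carry 1
  0+1+1 = 0 carry 1
  0+1+1 = 0 carry 1
  0+0+1 = 1
  1+0 = 1
  1+1 = 0 carry 1
  0+1+1 = 0 carry 1
  final carry 1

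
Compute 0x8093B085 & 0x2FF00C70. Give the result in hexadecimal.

0x00900000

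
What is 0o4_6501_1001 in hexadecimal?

Each octal digit is 3 bits: 4=100 6=110 5=101 0=000 1=001 1=001 0=000 0=000 1=001.
Group the bits into nibbles: 0100 1101 0100 0001 0010 0000 0001 → 4d41201.

0x4d41201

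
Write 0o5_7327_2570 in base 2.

0b101111011010111010101111000

Each octal digit is 3 bits: 5=101 7=111 3=011 2=010 7=111 2=010 5=101 7=111 0=000.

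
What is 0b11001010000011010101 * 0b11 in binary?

Multiply each base-2 digit by 3, carrying:
  1×3 = 3 → write 1 carry 1
  0×3+1 = 1 → write 1
  1×3 = 3 → write 1 carry 1
  0×3+1 = 1 → write 1
  1×3 = 3 → write 1 carry 1
  0×3+1 = 1 → write 1
  1×3 = 3 → write 1 carry 1
  1×3+1 = 4 → write 0 carry 2
  0×3+2 = 2 → write 0 carry 1
  0×3+1 = 1 → write 1
  0×3 = 0 → write 0
  0×3 = 0 → write 0
  0×3 = 0 → write 0
  1×3 = 3 → write 1 carry 1
  0×3+1 = 1 → write 1
  1×3 = 3 → write 1 carry 1
  0×3+1 = 1 → write 1
  0×3 = 0 → write 0
  1×3 = 3 → write 1 carry 1
  1×3+1 = 4 → write 0 carry 2
  remaining carry: 10

0b1001011110001001111111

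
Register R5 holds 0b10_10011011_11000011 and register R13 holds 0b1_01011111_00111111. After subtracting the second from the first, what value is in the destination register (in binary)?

0b10011110010000100

Subtract column by column in base 2:
  1-1 → 0
  1-1 → 0
  0-1 → 1 (borrow)
  0-1-1 → 0 (borrow)
  0-1-1 → 0 (borrow)
  0-1-1 → 0 (borrow)
  1-0-1 → 0
  1-0 → 1
  1-1 → 0
  1-1 → 0
  0-1 → 1 (borrow)
  1-1-1 → 1 (borrow)
  1-1-1 → 1 (borrow)
  0-0-1 → 1 (borrow)
  0-1-1 → 0 (borrow)
  1-0-1 → 0
  0-1 → 1 (borrow)
  1-0-1 → 0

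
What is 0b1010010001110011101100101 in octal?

0o122163545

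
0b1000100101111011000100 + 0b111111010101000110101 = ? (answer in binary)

0b10000100000100011111001

Add column by column in base 2, right to left:
  0+1 = 1
  0+0 = 0
  1+1 = 0 carry 1
  0+0+1 = 1
  0+1 = 1
  0+1 = 1
  1+0 = 1
  1+0 = 1
  0+0 = 0
  1+1 = 0 carry 1
  1+0+1 = 0 carry 1
  1+1+1 = 1 carry 1
  1+0+1 = 0 carry 1
  0+1+1 = 0 carry 1
  1+0+1 = 0 carry 1
  0+1+1 = 0 carry 1
  0+1+1 = 0 carry 1
  1+1+1 = 1 carry 1
  0+1+1 = 0 carry 1
  0+1+1 = 0 carry 1
  0+1+1 = 0 carry 1
  1+0+1 = 0 carry 1
  final carry 1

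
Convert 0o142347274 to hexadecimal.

Each octal digit is 3 bits: 1=001 4=100 2=010 3=011 4=100 7=111 2=010 7=111 4=100.
Group the bits into nibbles: 0001 1000 1001 1100 1110 1011 1100 → 189cebc.

0x189cebc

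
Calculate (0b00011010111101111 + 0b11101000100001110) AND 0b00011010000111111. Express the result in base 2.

0b10000111101

Add column by column in base 2, right to left:
  1+0 = 1
  1+1 = 0 carry 1
  1+1+1 = 1 carry 1
  1+1+1 = 1 carry 1
  0+0+1 = 1
  1+0 = 1
  1+0 = 1
  1+0 = 1
  1+1 = 0 carry 1
  0+0+1 = 1
  1+0 = 1
  0+0 = 0
  1+1 = 0 carry 1
  1+0+1 = 0 carry 1
  0+1+1 = 0 carry 1
  0+1+1 = 0 carry 1
  0+1+1 = 0 carry 1
  final carry 1
Sum = 0b100000011011111101; now AND with 0b00011010000111111:
  100000011011111101
& 000011010000111111
= 000000010000111101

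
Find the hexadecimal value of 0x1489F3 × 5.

0x66B1BF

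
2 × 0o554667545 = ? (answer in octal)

Multiply each base-8 digit by 2, carrying:
  5×2 = 10 → write 2 carry 1
  4×2+1 = 9 → write 1 carry 1
  5×2+1 = 11 → write 3 carry 1
  7×2+1 = 15 → write 7 carry 1
  6×2+1 = 13 → write 5 carry 1
  6×2+1 = 13 → write 5 carry 1
  4×2+1 = 9 → write 1 carry 1
  5×2+1 = 11 → write 3 carry 1
  5×2+1 = 11 → write 3 carry 1
  remaining carry: 1

0o1331557312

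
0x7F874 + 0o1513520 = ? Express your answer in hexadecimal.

0o1513520 = 0x69750 in hexadecimal.
Add column by column in base 16, right to left:
  4+0 = 4
  7+5 = C
  8+7 = F
  F+9 = 8 carry 1
  7+6+1 = E

0xE8FC4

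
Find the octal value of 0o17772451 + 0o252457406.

0o272452057

Add column by column in base 8, right to left:
  1+6 = 7
  5+0 = 5
  4+4 = 0 carry 1
  2+7+1 = 2 carry 1
  7+5+1 = 5 carry 1
  7+4+1 = 4 carry 1
  7+2+1 = 2 carry 1
  1+5+1 = 7
  0+2 = 2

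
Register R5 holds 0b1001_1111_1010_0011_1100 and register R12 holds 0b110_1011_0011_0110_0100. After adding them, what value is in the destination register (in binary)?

0b100001010110110100000

Add column by column in base 2, right to left:
  0+0 = 0
  0+0 = 0
  1+1 = 0 carry 1
  1+0+1 = 0 carry 1
  1+0+1 = 0 carry 1
  1+1+1 = 1 carry 1
  0+1+1 = 0 carry 1
  0+0+1 = 1
  0+1 = 1
  1+1 = 0 carry 1
  0+0+1 = 1
  1+0 = 1
  1+1 = 0 carry 1
  1+1+1 = 1 carry 1
  1+0+1 = 0 carry 1
  1+1+1 = 1 carry 1
  1+0+1 = 0 carry 1
  0+1+1 = 0 carry 1
  0+1+1 = 0 carry 1
  1+0+1 = 0 carry 1
  final carry 1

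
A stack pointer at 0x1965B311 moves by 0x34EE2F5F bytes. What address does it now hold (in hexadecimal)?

Add column by column in base 16, right to left:
  1+F = 0 carry 1
  1+5+1 = 7
  3+F = 2 carry 1
  B+2+1 = E
  5+E = 3 carry 1
  6+E+1 = 5 carry 1
  9+4+1 = E
  1+3 = 4

0x4E53E270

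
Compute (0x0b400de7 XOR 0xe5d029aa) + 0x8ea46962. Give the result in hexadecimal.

First 0x0b400de7 XOR 0xe5d029aa = 0xee90244d.
Add column by column in base 16, right to left:
  d+2 = f
  4+6 = a
  4+9 = d
  2+6 = 8
  0+4 = 4
  9+a = 3 carry 1
  e+e+1 = d carry 1
  e+8+1 = 7 carry 1
  final carry 1

0x17d348daf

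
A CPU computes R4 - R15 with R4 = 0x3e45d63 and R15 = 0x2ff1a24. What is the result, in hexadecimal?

0xe5433f

Subtract column by column in base 16:
  3-4 → f (borrow)
  6-2-1 → 3
  d-a → 3
  5-1 → 4
  4-f → 5 (borrow)
  e-f-1 → e (borrow)
  3-2-1 → 0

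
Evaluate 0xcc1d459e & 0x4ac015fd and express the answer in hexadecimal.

AND each hex digit independently (no carries):
  c&4=4, c&a=8, 1&c=0, d&0=0, 4&1=0, 5&5=5, 9&f=9, e&d=c

0x4800059c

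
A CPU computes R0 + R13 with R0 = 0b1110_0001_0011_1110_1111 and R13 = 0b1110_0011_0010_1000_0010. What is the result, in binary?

0b111000100011001110001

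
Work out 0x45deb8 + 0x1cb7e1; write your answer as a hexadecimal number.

0x629699

Add column by column in base 16, right to left:
  8+1 = 9
  b+e = 9 carry 1
  e+7+1 = 6 carry 1
  d+b+1 = 9 carry 1
  5+c+1 = 2 carry 1
  4+1+1 = 6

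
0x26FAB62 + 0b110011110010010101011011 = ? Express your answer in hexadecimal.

0x33ED0BD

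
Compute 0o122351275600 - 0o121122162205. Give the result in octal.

0o1227113373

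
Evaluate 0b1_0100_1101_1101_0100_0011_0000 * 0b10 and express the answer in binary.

0b10100110111010100001100000

Multiply each base-2 digit by 2, carrying:
  0×2 = 0 → write 0
  0×2 = 0 → write 0
  0×2 = 0 → write 0
  0×2 = 0 → write 0
  1×2 = 2 → write 0 carry 1
  1×2+1 = 3 → write 1 carry 1
  0×2+1 = 1 → write 1
  0×2 = 0 → write 0
  0×2 = 0 → write 0
  0×2 = 0 → write 0
  1×2 = 2 → write 0 carry 1
  0×2+1 = 1 → write 1
  1×2 = 2 → write 0 carry 1
  0×2+1 = 1 → write 1
  1×2 = 2 → write 0 carry 1
  1×2+1 = 3 → write 1 carry 1
  1×2+1 = 3 → write 1 carry 1
  0×2+1 = 1 → write 1
  1×2 = 2 → write 0 carry 1
  1×2+1 = 3 → write 1 carry 1
  0×2+1 = 1 → write 1
  0×2 = 0 → write 0
  1×2 = 2 → write 0 carry 1
  0×2+1 = 1 → write 1
  1×2 = 2 → write 0 carry 1
  remaining carry: 1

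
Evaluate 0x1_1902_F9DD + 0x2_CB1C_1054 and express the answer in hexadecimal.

0x3E41F0A31

Add column by column in base 16, right to left:
  D+4 = 1 carry 1
  D+5+1 = 3 carry 1
  9+0+1 = A
  F+1 = 0 carry 1
  2+C+1 = F
  0+1 = 1
  9+B = 4 carry 1
  1+C+1 = E
  1+2 = 3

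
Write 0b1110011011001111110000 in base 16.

Group the bits into nibbles: 0011 1001 1011 0011 1111 0000 → 39b3f0.

0x39b3f0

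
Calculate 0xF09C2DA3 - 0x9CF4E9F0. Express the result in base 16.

0x53A743B3

Subtract column by column in base 16:
  3-0 → 3
  A-F → B (borrow)
  D-9-1 → 3
  2-E → 4 (borrow)
  C-4-1 → 7
  9-F → A (borrow)
  0-C-1 → 3 (borrow)
  F-9-1 → 5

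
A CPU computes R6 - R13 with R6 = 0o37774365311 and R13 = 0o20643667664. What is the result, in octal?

Subtract column by column in base 8:
  1-4 → 5 (borrow)
  1-6-1 → 2 (borrow)
  3-6-1 → 4 (borrow)
  5-7-1 → 5 (borrow)
  6-6-1 → 7 (borrow)
  3-6-1 → 4 (borrow)
  4-3-1 → 0
  7-4 → 3
  7-6 → 1
  7-0 → 7
  3-2 → 1

0o17130475425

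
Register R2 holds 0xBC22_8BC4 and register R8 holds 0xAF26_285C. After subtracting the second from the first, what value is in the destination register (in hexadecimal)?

Subtract column by column in base 16:
  4-C → 8 (borrow)
  C-5-1 → 6
  B-8 → 3
  8-2 → 6
  2-6 → C (borrow)
  2-2-1 → F (borrow)
  C-F-1 → C (borrow)
  B-A-1 → 0

0xCFC6368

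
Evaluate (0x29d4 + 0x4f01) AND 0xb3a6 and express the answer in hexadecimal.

0x3084

Add column by column in base 16, right to left:
  4+1 = 5
  d+0 = d
  9+f = 8 carry 1
  2+4+1 = 7
Sum = 0x78d5; now AND with 0xb3a6:
  7&b=3, 8&3=0, d&a=8, 5&6=4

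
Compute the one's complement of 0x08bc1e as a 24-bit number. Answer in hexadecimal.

0xf743e1

Each hex digit d becomes f−d:
  0→f, 8→7, b→4, c→3, 1→e, e→1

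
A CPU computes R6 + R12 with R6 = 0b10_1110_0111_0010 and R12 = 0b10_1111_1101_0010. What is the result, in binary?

0b101111001000100

Add column by column in base 2, right to left:
  0+0 = 0
  1+1 = 0 carry 1
  0+0+1 = 1
  0+0 = 0
  1+1 = 0 carry 1
  1+0+1 = 0 carry 1
  1+1+1 = 1 carry 1
  0+1+1 = 0 carry 1
  0+1+1 = 0 carry 1
  1+1+1 = 1 carry 1
  1+1+1 = 1 carry 1
  1+1+1 = 1 carry 1
  0+0+1 = 1
  1+1 = 0 carry 1
  final carry 1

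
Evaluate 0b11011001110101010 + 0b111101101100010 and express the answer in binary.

0b100010111100001100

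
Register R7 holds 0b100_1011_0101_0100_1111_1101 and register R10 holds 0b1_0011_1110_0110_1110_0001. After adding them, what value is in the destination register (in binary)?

0b10111110011101111011110

Add column by column in base 2, right to left:
  1+1 = 0 carry 1
  0+0+1 = 1
  1+0 = 1
  1+0 = 1
  1+0 = 1
  1+1 = 0 carry 1
  1+1+1 = 1 carry 1
  1+1+1 = 1 carry 1
  0+0+1 = 1
  0+1 = 1
  1+1 = 0 carry 1
  0+0+1 = 1
  1+0 = 1
  0+1 = 1
  1+1 = 0 carry 1
  0+1+1 = 0 carry 1
  1+1+1 = 1 carry 1
  1+1+1 = 1 carry 1
  0+0+1 = 1
  1+0 = 1
  0+1 = 1
  0+0 = 0
  1+0 = 1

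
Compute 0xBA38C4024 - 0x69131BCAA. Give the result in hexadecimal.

0x5125A837A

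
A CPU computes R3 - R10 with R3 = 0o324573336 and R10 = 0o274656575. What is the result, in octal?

Subtract column by column in base 8:
  6-5 → 1
  3-7 → 4 (borrow)
  3-5-1 → 5 (borrow)
  3-6-1 → 4 (borrow)
  7-5-1 → 1
  5-6 → 7 (borrow)
  4-4-1 → 7 (borrow)
  2-7-1 → 2 (borrow)
  3-2-1 → 0

0o27714541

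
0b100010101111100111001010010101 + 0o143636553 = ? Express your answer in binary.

0o143636553 = 0b1100011110011110101101011 in binary.
Add column by column in base 2, right to left:
  1+1 = 0 carry 1
  0+1+1 = 0 carry 1
  1+0+1 = 0 carry 1
  0+1+1 = 0 carry 1
  1+0+1 = 0 carry 1
  0+1+1 = 0 carry 1
  0+1+1 = 0 carry 1
  1+0+1 = 0 carry 1
  0+1+1 = 0 carry 1
  1+0+1 = 0 carry 1
  0+1+1 = 0 carry 1
  0+1+1 = 0 carry 1
  1+1+1 = 1 carry 1
  1+1+1 = 1 carry 1
  1+0+1 = 0 carry 1
  0+0+1 = 1
  0+1 = 1
  1+1 = 0 carry 1
  1+1+1 = 1 carry 1
  1+1+1 = 1 carry 1
  1+0+1 = 0 carry 1
  1+0+1 = 0 carry 1
  0+0+1 = 1
  1+1 = 0 carry 1
  0+1+1 = 0 carry 1
  1+0+1 = 0 carry 1
  0+0+1 = 1
  0+0 = 0
  0+0 = 0
  1+0 = 1

0b100100010011011011000000000000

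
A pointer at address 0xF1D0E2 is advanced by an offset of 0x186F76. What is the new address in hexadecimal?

Add column by column in base 16, right to left:
  2+6 = 8
  E+7 = 5 carry 1
  0+F+1 = 0 carry 1
  D+6+1 = 4 carry 1
  1+8+1 = A
  F+1 = 0 carry 1
  final carry 1

0x10A4058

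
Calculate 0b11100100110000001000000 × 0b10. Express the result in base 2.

Multiply each base-2 digit by 2, carrying:
  0×2 = 0 → write 0
  0×2 = 0 → write 0
  0×2 = 0 → write 0
  0×2 = 0 → write 0
  0×2 = 0 → write 0
  0×2 = 0 → write 0
  1×2 = 2 → write 0 carry 1
  0×2+1 = 1 → write 1
  0×2 = 0 → write 0
  0×2 = 0 → write 0
  0×2 = 0 → write 0
  0×2 = 0 → write 0
  0×2 = 0 → write 0
  1×2 = 2 → write 0 carry 1
  1×2+1 = 3 → write 1 carry 1
  0×2+1 = 1 → write 1
  0×2 = 0 → write 0
  1×2 = 2 → write 0 carry 1
  0×2+1 = 1 → write 1
  0×2 = 0 → write 0
  1×2 = 2 → write 0 carry 1
  1×2+1 = 3 → write 1 carry 1
  1×2+1 = 3 → write 1 carry 1
  remaining carry: 1

0b111001001100000010000000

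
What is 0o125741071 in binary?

0b1010101111100001000111001

Each octal digit is 3 bits: 1=001 2=010 5=101 7=111 4=100 1=001 0=000 7=111 1=001.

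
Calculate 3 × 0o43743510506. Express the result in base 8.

Multiply each base-8 digit by 3, carrying:
  6×3 = 18 → write 2 carry 2
  0×3+2 = 2 → write 2
  5×3 = 15 → write 7 carry 1
  0×3+1 = 1 → write 1
  1×3 = 3 → write 3
  5×3 = 15 → write 7 carry 1
  3×3+1 = 10 → write 2 carry 1
  4×3+1 = 13 → write 5 carry 1
  7×3+1 = 22 → write 6 carry 2
  3×3+2 = 11 → write 3 carry 1
  4×3+1 = 13 → write 5 carry 1
  remaining carry: 1

0o153652731722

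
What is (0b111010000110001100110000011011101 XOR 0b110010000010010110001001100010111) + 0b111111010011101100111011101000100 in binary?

0b1000111011000000111110101100001110

First 0b111010000110001100110000011011101 XOR 0b110010000010010110001001100010111 = 0b001000000100011010111001111001010.
Add column by column in base 2, right to left:
  0+0 = 0
  1+0 = 1
  0+1 = 1
  1+0 = 1
  0+0 = 0
  0+0 = 0
  1+1 = 0 carry 1
  1+0+1 = 0 carry 1
  1+1+1 = 1 carry 1
  1+1+1 = 1 carry 1
  0+1+1 = 0 carry 1
  0+0+1 = 1
  1+1 = 0 carry 1
  1+1+1 = 1 carry 1
  1+1+1 = 1 carry 1
  0+0+1 = 1
  1+0 = 1
  0+1 = 1
  1+1 = 0 carry 1
  1+0+1 = 0 carry 1
  0+1+1 = 0 carry 1
  0+1+1 = 0 carry 1
  0+1+1 = 0 carry 1
  1+0+1 = 0 carry 1
  0+0+1 = 1
  0+1 = 1
  0+0 = 0
  0+1 = 1
  0+1 = 1
  0+1 = 1
  1+1 = 0 carry 1
  0+1+1 = 0 carry 1
  0+1+1 = 0 carry 1
  final carry 1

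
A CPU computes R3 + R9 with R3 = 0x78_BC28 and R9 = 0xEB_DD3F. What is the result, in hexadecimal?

0x1649967

Add column by column in base 16, right to left:
  8+F = 7 carry 1
  2+3+1 = 6
  C+D = 9 carry 1
  B+D+1 = 9 carry 1
  8+B+1 = 4 carry 1
  7+E+1 = 6 carry 1
  final carry 1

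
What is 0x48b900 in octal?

0o22134400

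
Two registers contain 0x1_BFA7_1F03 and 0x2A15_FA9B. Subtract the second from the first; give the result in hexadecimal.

0x195912468

Subtract column by column in base 16:
  3-B → 8 (borrow)
  0-9-1 → 6 (borrow)
  F-A-1 → 4
  1-F → 2 (borrow)
  7-5-1 → 1
  A-1 → 9
  F-A → 5
  B-2 → 9
  1-0 → 1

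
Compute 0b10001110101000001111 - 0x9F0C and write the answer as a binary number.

0x9F0C = 0b1001111100001100 in binary.
Subtract column by column in base 2:
  1-0 → 1
  1-0 → 1
  1-1 → 0
  1-1 → 0
  0-0 → 0
  0-0 → 0
  0-0 → 0
  0-0 → 0
  0-1 → 1 (borrow)
  1-1-1 → 1 (borrow)
  0-1-1 → 0 (borrow)
  1-1-1 → 1 (borrow)
  0-1-1 → 0 (borrow)
  1-0-1 → 0
  1-0 → 1
  1-1 → 0
  0-0 → 0
  0-0 → 0
  0-0 → 0
  1-0 → 1

0b10000100101100000011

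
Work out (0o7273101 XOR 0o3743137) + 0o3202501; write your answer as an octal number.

First 0o7273101 XOR 0o3743137 = 0o4530036.
Add column by column in base 8, right to left:
  6+1 = 7
  3+0 = 3
  0+5 = 5
  0+2 = 2
  3+0 = 3
  5+2 = 7
  4+3 = 7

0o7732537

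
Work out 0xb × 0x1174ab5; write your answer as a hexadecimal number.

0xc0035c7

Multiply each base-16 digit by 11, carrying:
  5×11 = 55 → write 7 carry 3
  b×11+3 = 124 → write c carry 7
  a×11+7 = 117 → write 5 carry 7
  4×11+7 = 51 → write 3 carry 3
  7×11+3 = 80 → write 0 carry 5
  1×11+5 = 16 → write 0 carry 1
  1×11+1 = 12 → write c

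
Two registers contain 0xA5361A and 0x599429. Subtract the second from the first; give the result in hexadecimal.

0x4BA1F1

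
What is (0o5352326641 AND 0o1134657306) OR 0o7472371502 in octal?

0o5352326641 AND 0o1134657306 = 0o1110206200.
Then OR with 0o7472371502.

0o7572377702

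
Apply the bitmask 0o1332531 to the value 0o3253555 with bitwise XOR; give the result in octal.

XOR each oct digit independently (no carries):
  3^1=2, 2^3=1, 5^3=6, 3^2=1, 5^5=0, 5^3=6, 5^1=4

0o2161064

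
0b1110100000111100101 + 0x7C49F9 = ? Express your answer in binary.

0b100000111000101111011110

0x7C49F9 = 0b11111000100100111111001 in binary.
Add column by column in base 2, right to left:
  1+1 = 0 carry 1
  0+0+1 = 1
  1+0 = 1
  0+1 = 1
  0+1 = 1
  1+1 = 0 carry 1
  1+1+1 = 1 carry 1
  1+1+1 = 1 carry 1
  1+1+1 = 1 carry 1
  0+0+1 = 1
  0+0 = 0
  0+1 = 1
  0+0 = 0
  0+0 = 0
  1+1 = 0 carry 1
  0+0+1 = 1
  1+0 = 1
  1+0 = 1
  1+1 = 0 carry 1
  0+1+1 = 0 carry 1
  0+1+1 = 0 carry 1
  0+1+1 = 0 carry 1
  0+1+1 = 0 carry 1
  final carry 1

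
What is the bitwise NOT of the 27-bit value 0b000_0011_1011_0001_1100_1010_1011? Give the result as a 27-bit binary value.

0b111110001001110001101010100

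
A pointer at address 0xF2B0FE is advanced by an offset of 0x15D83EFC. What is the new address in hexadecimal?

0x16CAEFFA

Add column by column in base 16, right to left:
  E+C = A carry 1
  F+F+1 = F carry 1
  0+E+1 = F
  B+3 = E
  2+8 = A
  F+D = C carry 1
  0+5+1 = 6
  0+1 = 1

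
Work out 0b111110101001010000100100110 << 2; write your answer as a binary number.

Left shift by 2: append 2 zero bits.

0b11111010100101000010010011000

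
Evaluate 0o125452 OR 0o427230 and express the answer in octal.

0o527672

OR each oct digit independently (no carries):
  1|4=5, 2|2=2, 5|7=7, 4|2=6, 5|3=7, 2|0=2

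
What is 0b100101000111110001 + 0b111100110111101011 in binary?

Add column by column in base 2, right to left:
  1+1 = 0 carry 1
  0+1+1 = 0 carry 1
  0+0+1 = 1
  0+1 = 1
  1+0 = 1
  1+1 = 0 carry 1
  1+1+1 = 1 carry 1
  1+1+1 = 1 carry 1
  1+1+1 = 1 carry 1
  0+0+1 = 1
  0+1 = 1
  0+1 = 1
  1+0 = 1
  0+0 = 0
  1+1 = 0 carry 1
  0+1+1 = 0 carry 1
  0+1+1 = 0 carry 1
  1+1+1 = 1 carry 1
  final carry 1

0b1100001111111011100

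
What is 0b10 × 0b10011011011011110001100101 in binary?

Multiply each base-2 digit by 2, carrying:
  1×2 = 2 → write 0 carry 1
  0×2+1 = 1 → write 1
  1×2 = 2 → write 0 carry 1
  0×2+1 = 1 → write 1
  0×2 = 0 → write 0
  1×2 = 2 → write 0 carry 1
  1×2+1 = 3 → write 1 carry 1
  0×2+1 = 1 → write 1
  0×2 = 0 → write 0
  0×2 = 0 → write 0
  1×2 = 2 → write 0 carry 1
  1×2+1 = 3 → write 1 carry 1
  1×2+1 = 3 → write 1 carry 1
  1×2+1 = 3 → write 1 carry 1
  0×2+1 = 1 → write 1
  1×2 = 2 → write 0 carry 1
  1×2+1 = 3 → write 1 carry 1
  0×2+1 = 1 → write 1
  1×2 = 2 → write 0 carry 1
  1×2+1 = 3 → write 1 carry 1
  0×2+1 = 1 → write 1
  1×2 = 2 → write 0 carry 1
  1×2+1 = 3 → write 1 carry 1
  0×2+1 = 1 → write 1
  0×2 = 0 → write 0
  1×2 = 2 → write 0 carry 1
  remaining carry: 1

0b100110110110111100011001010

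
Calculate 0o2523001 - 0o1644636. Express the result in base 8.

Subtract column by column in base 8:
  1-6 → 3 (borrow)
  0-3-1 → 4 (borrow)
  0-6-1 → 1 (borrow)
  3-4-1 → 6 (borrow)
  2-4-1 → 5 (borrow)
  5-6-1 → 6 (borrow)
  2-1-1 → 0

0o656143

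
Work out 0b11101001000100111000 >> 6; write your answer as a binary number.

0b11101001000100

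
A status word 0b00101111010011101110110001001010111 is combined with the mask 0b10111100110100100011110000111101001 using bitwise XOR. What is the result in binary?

XOR bit by bit (1 where the bits differ):
  00101111010011101110110001001010111
^ 10111100110100100011110000111101001
= 10010011100111001101000001110111110

0b10010011100111001101000001110111110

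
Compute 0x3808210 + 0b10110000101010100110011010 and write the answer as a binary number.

0b110010000110010101110101010

0x3808210 = 0b11100000001000001000010000 in binary.
Add column by column in base 2, right to left:
  0+0 = 0
  0+1 = 1
  0+0 = 0
  0+1 = 1
  1+1 = 0 carry 1
  0+0+1 = 1
  0+0 = 0
  0+1 = 1
  0+1 = 1
  1+0 = 1
  0+0 = 0
  0+1 = 1
  0+0 = 0
  0+1 = 1
  0+0 = 0
  1+1 = 0 carry 1
  0+0+1 = 1
  0+1 = 1
  0+0 = 0
  0+0 = 0
  0+0 = 0
  0+0 = 0
  0+1 = 1
  1+1 = 0 carry 1
  1+0+1 = 0 carry 1
  1+1+1 = 1 carry 1
  final carry 1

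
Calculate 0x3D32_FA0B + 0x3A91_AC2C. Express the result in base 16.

0x77C4A637

Add column by column in base 16, right to left:
  B+C = 7 carry 1
  0+2+1 = 3
  A+C = 6 carry 1
  F+A+1 = A carry 1
  2+1+1 = 4
  3+9 = C
  D+A = 7 carry 1
  3+3+1 = 7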